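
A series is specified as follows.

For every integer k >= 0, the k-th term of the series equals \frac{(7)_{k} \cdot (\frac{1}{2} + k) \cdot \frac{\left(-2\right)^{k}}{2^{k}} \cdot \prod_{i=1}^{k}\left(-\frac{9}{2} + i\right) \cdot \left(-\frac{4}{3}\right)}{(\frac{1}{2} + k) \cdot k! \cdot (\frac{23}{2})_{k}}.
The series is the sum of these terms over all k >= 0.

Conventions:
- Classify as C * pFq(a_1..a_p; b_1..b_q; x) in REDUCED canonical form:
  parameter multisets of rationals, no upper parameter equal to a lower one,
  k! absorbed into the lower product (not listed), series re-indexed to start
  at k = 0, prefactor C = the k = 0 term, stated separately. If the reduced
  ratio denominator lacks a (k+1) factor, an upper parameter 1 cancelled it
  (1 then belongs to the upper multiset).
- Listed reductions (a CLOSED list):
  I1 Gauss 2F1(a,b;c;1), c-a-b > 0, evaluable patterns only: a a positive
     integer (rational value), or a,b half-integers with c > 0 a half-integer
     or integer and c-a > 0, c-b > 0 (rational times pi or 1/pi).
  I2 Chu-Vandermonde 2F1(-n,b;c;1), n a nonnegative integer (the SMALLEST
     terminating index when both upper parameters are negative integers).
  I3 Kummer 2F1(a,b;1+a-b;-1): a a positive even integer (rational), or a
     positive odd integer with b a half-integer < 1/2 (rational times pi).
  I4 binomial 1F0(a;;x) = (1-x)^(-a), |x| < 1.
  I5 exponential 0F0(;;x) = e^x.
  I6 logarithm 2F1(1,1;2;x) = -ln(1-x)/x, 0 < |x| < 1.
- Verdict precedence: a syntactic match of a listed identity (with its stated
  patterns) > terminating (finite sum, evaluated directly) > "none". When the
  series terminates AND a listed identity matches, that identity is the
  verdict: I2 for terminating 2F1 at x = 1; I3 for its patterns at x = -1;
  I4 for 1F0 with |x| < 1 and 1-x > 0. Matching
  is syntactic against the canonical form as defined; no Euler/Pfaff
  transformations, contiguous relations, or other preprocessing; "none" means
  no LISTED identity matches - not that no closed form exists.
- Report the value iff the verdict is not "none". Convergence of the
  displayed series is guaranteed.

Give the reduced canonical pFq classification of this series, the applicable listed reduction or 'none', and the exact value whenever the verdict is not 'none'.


Classification (C = -\frac{4}{3}): 2F1 with upper {-\frac{7}{2}, 7}, lower {\frac{23}{2}}, argument x = -1. Verdict: Kummer's theorem (I3) applies (x = -1; c = \frac{23}{2} equals 1+a-b for upper {-\frac{7}{2}, 7}: listed pattern). Hence: \left(-\frac{4849845}{2097152}\right) \cdot \pi.

Structural cue: t_0 being -\frac{4}{3}, the running product (C = -4/3) telescopes to a rising factorial.
Consecutive-term ratio: r(k) = -1 * (k-\frac{7}{2}) (k+7) / [(k+\frac{23}{2}) (k+1)] ; factor over Q: parameters, x = -1, and C = -\frac{4}{3}.


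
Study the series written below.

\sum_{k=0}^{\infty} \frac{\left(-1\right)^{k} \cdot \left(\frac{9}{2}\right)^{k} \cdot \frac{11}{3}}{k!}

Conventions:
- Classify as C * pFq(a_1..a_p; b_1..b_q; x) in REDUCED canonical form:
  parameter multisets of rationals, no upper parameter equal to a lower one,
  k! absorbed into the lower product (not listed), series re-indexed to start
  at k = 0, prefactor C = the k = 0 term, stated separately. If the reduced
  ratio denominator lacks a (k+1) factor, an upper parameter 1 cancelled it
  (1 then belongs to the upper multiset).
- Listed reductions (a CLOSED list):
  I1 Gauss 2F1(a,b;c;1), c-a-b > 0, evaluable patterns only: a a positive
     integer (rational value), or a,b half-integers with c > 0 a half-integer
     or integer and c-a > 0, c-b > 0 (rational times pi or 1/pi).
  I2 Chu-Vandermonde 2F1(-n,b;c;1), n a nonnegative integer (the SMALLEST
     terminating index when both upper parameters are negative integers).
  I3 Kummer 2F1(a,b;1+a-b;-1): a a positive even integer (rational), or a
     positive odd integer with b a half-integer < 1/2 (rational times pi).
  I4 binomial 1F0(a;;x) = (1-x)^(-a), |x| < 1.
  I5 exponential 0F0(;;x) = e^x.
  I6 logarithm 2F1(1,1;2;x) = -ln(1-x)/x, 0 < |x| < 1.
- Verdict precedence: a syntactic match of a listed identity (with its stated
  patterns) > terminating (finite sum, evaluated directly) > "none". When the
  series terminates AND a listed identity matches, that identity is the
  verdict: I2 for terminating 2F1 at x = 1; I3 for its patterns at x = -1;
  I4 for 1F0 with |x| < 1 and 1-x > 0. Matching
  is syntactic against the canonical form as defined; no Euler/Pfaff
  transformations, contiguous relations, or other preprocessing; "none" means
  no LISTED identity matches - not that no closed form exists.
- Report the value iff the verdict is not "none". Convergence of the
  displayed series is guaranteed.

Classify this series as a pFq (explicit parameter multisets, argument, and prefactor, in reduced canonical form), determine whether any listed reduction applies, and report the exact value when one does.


Prefactor \frac{11}{3}, argument -\frac{9}{2}: 0F0 with upper {-} over lower {-}. Verdict (x = -\frac{9}{2}): exponential (I5) applies (the 0F0 exponential series at x = -\frac{9}{2}). Sum: \frac{11}{3} \cdot e^{-\frac{9}{2}}.

Structural cue: with t_0 = \frac{11}{3}, the (-1)^k factor (prefactor 11/3) folds into the argument's sign.
Consecutive-term ratio: r(k) = -\frac{9}{2} * 1 / [(k+1)] - rational in k, leading ratio -\frac{9}{2}; with t_0 = \frac{11}{3}, classification follows.


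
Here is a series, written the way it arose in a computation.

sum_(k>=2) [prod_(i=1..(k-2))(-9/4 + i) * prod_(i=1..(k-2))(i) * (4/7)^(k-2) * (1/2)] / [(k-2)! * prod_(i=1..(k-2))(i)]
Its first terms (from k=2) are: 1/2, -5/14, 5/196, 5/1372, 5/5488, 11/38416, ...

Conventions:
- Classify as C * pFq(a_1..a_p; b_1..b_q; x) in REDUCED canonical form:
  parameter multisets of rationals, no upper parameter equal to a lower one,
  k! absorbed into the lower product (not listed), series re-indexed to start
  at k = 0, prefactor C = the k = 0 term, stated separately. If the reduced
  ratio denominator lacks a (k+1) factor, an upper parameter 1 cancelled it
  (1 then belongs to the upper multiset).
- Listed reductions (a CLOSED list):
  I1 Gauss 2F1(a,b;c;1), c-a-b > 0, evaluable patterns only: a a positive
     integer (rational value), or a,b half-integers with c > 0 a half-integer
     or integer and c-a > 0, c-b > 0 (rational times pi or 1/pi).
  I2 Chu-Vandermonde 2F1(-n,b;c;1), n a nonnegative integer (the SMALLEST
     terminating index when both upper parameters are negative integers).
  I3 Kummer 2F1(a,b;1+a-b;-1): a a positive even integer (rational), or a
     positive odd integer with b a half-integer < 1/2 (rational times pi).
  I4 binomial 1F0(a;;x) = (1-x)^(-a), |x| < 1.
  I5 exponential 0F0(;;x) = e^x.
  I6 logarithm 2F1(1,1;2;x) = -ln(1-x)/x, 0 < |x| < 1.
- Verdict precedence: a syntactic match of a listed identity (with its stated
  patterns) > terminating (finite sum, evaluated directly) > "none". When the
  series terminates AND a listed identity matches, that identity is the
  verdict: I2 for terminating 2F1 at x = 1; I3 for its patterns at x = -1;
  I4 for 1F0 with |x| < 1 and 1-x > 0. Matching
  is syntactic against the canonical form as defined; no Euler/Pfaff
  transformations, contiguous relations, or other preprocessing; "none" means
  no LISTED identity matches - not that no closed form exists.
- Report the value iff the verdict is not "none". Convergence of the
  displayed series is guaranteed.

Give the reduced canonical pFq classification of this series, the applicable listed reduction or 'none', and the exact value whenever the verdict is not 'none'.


Key step: t_0 being 1/2, the parameter 1 appears in both the upper and lower lists and cancels.
Term ratio: r(k) = (4/7) * (k-5/4) / [(k+1)] - rational in k. x = (4/7); t_0 = 1/2; negate the roots.

Classification (C = 1/2): 1F0 with upper {-5/4}, lower {-}, argument x = 4/7. Verdict: this is the binomial series (I4) (the 1F0 binomial series: exponent 5/4, x = 4/7). Exact value: (1/2) * (3/7)^(5/4).


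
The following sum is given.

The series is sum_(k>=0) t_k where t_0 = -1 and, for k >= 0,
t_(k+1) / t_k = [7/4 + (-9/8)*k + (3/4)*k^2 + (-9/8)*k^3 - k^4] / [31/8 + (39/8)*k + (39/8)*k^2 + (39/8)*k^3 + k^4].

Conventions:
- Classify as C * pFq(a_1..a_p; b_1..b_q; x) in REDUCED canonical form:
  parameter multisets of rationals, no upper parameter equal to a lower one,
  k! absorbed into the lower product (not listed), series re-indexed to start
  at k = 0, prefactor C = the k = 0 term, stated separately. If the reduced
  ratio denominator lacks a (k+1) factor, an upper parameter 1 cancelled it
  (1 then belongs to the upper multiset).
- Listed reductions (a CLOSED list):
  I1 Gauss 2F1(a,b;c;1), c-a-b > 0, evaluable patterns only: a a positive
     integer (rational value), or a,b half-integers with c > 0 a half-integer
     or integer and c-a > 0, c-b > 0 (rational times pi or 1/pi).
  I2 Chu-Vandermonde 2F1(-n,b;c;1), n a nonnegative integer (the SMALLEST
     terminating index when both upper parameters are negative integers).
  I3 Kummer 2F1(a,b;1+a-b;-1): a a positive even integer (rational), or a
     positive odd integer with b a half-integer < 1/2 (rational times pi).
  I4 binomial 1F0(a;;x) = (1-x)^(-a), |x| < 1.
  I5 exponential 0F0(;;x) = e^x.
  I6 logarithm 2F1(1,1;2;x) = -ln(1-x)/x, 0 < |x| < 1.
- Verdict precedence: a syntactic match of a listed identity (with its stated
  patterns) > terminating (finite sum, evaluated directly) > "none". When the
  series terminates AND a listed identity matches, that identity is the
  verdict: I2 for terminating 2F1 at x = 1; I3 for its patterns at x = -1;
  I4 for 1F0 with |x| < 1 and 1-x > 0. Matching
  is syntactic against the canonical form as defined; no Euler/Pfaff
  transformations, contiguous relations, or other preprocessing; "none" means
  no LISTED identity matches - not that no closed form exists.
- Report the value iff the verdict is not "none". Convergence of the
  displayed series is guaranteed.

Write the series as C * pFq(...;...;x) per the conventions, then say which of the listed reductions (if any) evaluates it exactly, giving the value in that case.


The series (x = -1) is 2F1: upper {-7/8, 2}, lower {31/8}, prefactor -1. Verdict (x = -1): Kummer's theorem (I3) applies (x = -1; c = 31/8 equals 1+a-b for upper {-7/8, 2}: listed pattern). Sum: -23/16.

Structural cue: x = (-1) and cancel k^2 + 1 from the displayed ratio first; then C = -1, x = -1.
Consecutive-term ratio: r(k) = (-1) * (k-7/8) (k+2) / [(k+31/8) (k+1)] ; factor over Q: parameters, x = (-1), and C = -1.


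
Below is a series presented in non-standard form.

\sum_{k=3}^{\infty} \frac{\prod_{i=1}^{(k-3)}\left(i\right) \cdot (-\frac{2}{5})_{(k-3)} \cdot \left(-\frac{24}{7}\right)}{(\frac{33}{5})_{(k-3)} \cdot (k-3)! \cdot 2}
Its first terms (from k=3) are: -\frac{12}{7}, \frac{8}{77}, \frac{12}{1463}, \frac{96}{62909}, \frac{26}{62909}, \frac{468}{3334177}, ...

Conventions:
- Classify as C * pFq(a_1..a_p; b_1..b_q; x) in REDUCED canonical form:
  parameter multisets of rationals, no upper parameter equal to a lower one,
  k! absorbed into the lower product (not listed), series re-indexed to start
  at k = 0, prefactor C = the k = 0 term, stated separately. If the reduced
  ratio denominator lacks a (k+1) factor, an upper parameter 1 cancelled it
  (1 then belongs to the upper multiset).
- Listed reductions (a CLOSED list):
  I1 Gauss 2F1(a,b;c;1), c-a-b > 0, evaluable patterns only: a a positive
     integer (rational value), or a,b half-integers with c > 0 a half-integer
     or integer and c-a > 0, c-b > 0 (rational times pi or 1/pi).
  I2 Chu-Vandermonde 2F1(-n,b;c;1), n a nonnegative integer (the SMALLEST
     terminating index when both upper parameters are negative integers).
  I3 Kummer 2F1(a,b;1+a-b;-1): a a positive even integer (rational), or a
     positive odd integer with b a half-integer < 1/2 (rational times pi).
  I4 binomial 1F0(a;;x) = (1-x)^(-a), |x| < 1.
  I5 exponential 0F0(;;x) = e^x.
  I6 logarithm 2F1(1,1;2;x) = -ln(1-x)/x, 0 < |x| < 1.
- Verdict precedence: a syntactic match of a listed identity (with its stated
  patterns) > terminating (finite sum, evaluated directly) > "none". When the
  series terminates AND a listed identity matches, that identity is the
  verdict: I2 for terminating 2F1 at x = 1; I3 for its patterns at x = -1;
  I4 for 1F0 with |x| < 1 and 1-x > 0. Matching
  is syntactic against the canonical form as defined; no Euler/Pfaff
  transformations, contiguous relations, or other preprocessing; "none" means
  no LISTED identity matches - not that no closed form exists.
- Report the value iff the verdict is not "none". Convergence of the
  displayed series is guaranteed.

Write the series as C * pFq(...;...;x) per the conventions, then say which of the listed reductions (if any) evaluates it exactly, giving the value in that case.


With C = -\frac{12}{7}: the canonical form is 2F1(-\frac{2}{5}, 1; \frac{33}{5}; 1). Verdict (x = 1): Gauss (I1, integer-parameter pattern) applies (x = 1: the Gamma ratio telescopes since c-a-b = 6 > 0 and a = 1 in Z>0). Exact value: -\frac{8}{5}.

Key observation: t_0 being -\frac{12}{7}, the running product (C = -12/7) telescopes to a rising factorial.
Adjacent-term ratio: r(k) = 1 * (k-\frac{2}{5}) (k+1) / [(k+\frac{33}{5}) (k+1)] - rational in k, leading ratio 1; with t_0 = -\frac{12}{7}, classification follows.


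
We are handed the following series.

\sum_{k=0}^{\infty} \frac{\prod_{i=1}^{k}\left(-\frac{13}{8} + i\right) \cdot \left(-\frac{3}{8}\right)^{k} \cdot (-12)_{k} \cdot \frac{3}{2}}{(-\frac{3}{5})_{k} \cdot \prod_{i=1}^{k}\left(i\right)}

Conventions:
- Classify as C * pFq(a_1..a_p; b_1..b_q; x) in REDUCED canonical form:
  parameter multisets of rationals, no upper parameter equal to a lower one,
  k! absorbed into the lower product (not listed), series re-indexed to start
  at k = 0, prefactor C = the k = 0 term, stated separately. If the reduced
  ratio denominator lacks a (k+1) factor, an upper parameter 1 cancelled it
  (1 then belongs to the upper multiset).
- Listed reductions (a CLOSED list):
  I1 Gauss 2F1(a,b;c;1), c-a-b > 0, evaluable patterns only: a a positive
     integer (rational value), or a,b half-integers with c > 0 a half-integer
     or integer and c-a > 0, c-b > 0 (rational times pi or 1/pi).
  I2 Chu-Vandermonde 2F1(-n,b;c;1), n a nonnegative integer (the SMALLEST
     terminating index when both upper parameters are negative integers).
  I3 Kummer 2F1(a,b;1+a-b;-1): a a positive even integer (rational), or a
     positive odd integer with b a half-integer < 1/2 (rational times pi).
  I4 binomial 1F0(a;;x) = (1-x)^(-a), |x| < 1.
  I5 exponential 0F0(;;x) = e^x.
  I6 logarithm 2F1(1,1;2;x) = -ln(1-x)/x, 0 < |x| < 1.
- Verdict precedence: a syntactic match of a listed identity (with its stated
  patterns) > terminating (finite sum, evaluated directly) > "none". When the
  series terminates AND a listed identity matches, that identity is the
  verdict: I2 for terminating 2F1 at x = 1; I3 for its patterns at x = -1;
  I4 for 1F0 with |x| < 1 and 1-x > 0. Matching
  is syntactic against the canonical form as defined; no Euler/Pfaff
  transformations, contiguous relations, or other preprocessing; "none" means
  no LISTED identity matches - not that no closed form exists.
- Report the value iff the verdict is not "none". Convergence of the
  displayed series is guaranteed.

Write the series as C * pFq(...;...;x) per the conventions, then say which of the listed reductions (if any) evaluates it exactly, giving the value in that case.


Prefactor \frac{3}{2}, argument -\frac{3}{8}: 2F1 with upper {-12, -\frac{5}{8}} over lower {-\frac{3}{5}}. Verdict: terminating - the sum ends at index 12 because -12 is a negative integer; exact evaluation follows. Sum: \frac{404908657478463864502725841733577}{6121961664902254472578484666368}.

First insight: t_0 being \frac{3}{2}, the running product (C = 3/2) telescopes to a rising factorial.
Step ratio: r(k) = -\frac{3}{8} * (k-12) (k-\frac{5}{8}) / [(k-\frac{3}{5}) (k+1)] - rational in k, leading ratio -\frac{3}{8}; with t_0 = \frac{3}{2}, classification follows.


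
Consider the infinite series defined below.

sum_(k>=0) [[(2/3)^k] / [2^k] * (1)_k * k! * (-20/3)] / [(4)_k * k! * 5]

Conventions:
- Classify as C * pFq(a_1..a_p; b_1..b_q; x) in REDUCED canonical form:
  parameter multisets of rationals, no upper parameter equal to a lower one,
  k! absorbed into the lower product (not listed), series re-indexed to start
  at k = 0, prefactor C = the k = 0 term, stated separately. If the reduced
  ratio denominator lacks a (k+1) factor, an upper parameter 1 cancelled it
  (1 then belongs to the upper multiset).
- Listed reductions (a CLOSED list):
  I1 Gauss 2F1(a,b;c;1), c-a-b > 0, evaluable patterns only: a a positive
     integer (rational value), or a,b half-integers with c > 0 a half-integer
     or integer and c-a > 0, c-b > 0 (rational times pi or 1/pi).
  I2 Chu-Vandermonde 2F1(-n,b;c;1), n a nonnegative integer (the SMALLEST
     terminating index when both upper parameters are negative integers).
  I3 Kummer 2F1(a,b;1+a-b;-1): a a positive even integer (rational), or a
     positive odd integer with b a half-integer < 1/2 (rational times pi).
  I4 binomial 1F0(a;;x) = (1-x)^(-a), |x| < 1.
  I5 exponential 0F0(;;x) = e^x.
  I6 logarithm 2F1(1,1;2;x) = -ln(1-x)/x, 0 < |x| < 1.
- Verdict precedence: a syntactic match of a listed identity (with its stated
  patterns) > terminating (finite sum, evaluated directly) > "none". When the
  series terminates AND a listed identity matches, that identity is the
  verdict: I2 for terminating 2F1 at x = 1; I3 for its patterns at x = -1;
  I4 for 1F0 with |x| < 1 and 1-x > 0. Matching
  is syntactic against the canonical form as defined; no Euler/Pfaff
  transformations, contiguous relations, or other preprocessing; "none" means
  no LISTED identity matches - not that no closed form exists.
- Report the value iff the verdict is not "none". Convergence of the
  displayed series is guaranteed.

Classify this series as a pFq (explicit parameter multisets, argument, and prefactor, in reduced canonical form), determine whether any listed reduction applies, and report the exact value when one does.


The series (x = 1/3) is 2F1: upper {1, 1}, lower {4}, prefactor -4/3. Verdict: none. Every listed pattern misses the 2F1 form at 1/3, upper {1, 1}.

First insight: x = (1/3) and the constant factors (C = -4/3) combine into one prefactor.
Ratio: r(k) = (1/3) * (k+1) (k+1) / [(k+4) (k+1)] - rational in k. x = (1/3); t_0 = -4/3; negate the roots.


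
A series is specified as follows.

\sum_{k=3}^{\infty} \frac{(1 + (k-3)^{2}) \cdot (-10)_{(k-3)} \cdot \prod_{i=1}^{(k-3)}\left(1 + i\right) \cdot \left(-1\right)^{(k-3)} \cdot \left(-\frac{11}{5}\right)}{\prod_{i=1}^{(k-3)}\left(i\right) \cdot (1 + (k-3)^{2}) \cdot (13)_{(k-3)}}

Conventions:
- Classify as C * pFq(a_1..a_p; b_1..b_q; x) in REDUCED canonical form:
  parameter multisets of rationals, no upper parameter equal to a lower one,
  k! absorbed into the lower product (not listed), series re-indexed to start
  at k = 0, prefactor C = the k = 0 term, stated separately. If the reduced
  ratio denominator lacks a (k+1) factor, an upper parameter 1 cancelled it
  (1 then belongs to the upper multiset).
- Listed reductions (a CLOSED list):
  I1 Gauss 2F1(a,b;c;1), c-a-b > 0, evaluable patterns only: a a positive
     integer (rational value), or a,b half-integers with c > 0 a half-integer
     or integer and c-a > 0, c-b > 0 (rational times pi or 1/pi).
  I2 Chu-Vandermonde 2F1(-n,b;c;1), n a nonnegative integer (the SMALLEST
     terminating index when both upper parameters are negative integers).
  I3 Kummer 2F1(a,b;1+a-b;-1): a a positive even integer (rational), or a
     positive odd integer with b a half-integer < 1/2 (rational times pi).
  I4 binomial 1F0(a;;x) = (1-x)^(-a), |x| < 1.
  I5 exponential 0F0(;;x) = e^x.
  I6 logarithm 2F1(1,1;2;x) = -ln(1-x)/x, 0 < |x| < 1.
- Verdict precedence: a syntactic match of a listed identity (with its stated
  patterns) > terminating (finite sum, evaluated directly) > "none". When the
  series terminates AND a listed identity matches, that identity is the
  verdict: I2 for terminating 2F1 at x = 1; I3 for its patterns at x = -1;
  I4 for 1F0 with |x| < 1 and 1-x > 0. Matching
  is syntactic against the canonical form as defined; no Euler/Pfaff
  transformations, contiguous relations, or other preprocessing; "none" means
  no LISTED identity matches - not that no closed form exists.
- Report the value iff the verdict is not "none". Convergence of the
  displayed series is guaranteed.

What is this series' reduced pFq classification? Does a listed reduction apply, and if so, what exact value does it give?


The series (x = -1) is 2F1: upper {-10, 2}, lower {13}, prefactor -\frac{11}{5}. Verdict: Kummer's theorem (I3) matches (x = -1; c = 13 equals 1+a-b for upper {-10, 2}: listed pattern). Value: -\frac{66}{5}.

Structural cue: from the first term -\frac{11}{5}: the product of the first k integers (C = -11/5, x = -1) is k!.
Adjacent-term ratio: r(k) = -1 * (k-10) (k+2) / [(k+13) (k+1)] - rational in k, leading ratio -1; with t_0 = -\frac{11}{5}, classification follows.


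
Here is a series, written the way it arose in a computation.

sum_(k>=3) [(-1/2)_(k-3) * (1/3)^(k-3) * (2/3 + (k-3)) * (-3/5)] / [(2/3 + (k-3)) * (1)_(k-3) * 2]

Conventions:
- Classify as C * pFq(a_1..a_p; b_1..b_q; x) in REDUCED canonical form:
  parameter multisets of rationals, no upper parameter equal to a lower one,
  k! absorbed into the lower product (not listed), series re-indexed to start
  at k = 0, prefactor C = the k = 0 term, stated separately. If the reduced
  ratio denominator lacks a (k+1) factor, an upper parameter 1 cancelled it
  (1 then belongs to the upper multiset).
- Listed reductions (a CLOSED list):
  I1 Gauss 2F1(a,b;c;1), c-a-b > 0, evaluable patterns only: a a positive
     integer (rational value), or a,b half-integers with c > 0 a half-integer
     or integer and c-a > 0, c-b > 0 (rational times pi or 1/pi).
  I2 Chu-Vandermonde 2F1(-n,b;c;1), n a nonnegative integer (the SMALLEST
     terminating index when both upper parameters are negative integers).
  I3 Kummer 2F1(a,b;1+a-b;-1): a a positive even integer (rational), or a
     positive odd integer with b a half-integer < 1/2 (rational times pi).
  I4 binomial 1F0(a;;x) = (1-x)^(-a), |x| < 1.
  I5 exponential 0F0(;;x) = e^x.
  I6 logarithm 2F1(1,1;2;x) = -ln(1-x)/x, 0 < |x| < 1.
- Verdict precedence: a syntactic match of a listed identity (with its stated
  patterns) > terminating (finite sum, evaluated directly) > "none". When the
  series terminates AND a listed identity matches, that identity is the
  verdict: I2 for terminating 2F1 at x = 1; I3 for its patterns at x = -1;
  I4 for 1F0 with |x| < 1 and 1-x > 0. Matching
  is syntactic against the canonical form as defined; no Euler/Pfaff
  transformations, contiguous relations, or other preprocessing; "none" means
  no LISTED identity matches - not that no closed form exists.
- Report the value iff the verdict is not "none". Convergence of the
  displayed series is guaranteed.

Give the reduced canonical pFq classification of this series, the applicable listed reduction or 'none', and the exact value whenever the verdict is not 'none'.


Classification (C = -3/10): 1F0 with upper {-1/2}, lower {-}, argument x = 1/3. Verdict: the binomial series (I4) applies (the 1F0 binomial series: exponent 1/2, x = 1/3). Exact value: (-3/10) * (2/3)^(1/2).

Structural cue: x = (1/3) and (1)_k (C = -3/10, x = 1/3) is k! itself.
Step ratio: r(k) = (1/3) * (k-1/2) / [(k+1)] - rational; roots negated = parameters, x = (1/3), C = -3/10.


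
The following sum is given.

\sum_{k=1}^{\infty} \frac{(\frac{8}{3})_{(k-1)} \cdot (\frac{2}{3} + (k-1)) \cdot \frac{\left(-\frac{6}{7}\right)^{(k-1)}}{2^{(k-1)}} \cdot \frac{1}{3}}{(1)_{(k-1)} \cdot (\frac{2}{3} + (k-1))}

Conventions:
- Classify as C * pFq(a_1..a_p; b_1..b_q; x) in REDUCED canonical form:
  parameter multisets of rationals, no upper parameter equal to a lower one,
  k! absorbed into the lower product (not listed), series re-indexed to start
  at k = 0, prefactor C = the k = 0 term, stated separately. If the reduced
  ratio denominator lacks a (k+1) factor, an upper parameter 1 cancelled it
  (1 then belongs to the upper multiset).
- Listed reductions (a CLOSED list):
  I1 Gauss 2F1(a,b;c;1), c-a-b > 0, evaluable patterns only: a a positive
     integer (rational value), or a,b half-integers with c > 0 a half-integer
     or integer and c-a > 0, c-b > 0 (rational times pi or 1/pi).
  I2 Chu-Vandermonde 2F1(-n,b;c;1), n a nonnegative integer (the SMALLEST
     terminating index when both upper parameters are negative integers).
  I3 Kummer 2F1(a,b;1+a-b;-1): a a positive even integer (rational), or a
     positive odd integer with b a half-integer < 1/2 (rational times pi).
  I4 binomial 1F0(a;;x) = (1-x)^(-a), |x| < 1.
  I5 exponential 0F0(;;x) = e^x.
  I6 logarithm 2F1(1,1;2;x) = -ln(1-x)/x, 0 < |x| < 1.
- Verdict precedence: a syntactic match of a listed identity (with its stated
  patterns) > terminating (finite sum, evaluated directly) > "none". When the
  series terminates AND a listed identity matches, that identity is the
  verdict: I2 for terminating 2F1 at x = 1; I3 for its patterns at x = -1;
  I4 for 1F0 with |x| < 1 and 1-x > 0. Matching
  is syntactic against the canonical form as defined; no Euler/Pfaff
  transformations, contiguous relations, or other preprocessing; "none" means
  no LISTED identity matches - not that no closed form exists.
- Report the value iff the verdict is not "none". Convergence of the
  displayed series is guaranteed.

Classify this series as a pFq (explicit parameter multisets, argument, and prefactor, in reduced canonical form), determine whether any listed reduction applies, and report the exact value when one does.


Prefactor \frac{1}{3}, argument -\frac{3}{7}: 1F0 with upper {\frac{8}{3}} over lower {-}. Verdict: the binomial series (I4) applies (the 1F0 binomial series: exponent -8/3, x = -\frac{3}{7}). Hence: \frac{1}{3} \cdot \left(\frac{10}{7}\right)^{-\frac{8}{3}}.

First insight: t_0 = \frac{1}{3} here, and striking the common factor k + 2/3 reduces the term (C = 1/3).
Step ratio: r(k) = -\frac{3}{7} * (k+\frac{8}{3}) / [(k+1)] - rational in k. x = -\frac{3}{7}; t_0 = \frac{1}{3}; negate the roots.


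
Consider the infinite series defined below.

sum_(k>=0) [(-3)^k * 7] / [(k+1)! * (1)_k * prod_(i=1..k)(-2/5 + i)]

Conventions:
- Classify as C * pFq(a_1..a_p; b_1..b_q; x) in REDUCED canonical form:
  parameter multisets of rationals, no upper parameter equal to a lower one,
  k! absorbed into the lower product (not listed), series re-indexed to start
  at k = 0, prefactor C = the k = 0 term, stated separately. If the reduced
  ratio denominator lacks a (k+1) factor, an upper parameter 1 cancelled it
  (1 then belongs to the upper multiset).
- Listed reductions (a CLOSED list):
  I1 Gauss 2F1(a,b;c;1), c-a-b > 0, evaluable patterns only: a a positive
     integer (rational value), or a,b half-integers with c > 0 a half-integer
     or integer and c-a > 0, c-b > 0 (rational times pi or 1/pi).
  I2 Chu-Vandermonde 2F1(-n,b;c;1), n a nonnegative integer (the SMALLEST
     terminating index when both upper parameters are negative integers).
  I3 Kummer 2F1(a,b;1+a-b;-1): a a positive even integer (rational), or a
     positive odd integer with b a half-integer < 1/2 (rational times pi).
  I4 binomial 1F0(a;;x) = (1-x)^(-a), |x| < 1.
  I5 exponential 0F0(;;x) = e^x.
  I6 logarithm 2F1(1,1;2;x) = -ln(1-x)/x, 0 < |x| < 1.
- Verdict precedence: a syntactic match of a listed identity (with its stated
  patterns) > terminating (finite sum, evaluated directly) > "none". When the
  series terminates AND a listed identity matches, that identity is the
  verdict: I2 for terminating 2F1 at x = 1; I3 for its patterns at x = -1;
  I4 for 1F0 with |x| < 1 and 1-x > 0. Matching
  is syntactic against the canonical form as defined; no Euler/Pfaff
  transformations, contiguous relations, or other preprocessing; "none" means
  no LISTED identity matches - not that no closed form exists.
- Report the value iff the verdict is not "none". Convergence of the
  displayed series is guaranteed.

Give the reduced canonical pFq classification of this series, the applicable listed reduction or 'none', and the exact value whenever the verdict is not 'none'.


Classification (C = 7): 0F2 with upper {-}, lower {3/5, 2}, argument x = -3. Verdict: no listed reduction: x = -3 and upper {-} fail every I1-I6 pattern.

Key step: t_0 = 7 here, and the lower running product (prefactor 7) is a rising factorial.
Term ratio: r(k) = (-3) * 1 / [(k+3/5) (k+2) (k+1)] - rational in k. x = (-3); t_0 = 7; negate the roots.


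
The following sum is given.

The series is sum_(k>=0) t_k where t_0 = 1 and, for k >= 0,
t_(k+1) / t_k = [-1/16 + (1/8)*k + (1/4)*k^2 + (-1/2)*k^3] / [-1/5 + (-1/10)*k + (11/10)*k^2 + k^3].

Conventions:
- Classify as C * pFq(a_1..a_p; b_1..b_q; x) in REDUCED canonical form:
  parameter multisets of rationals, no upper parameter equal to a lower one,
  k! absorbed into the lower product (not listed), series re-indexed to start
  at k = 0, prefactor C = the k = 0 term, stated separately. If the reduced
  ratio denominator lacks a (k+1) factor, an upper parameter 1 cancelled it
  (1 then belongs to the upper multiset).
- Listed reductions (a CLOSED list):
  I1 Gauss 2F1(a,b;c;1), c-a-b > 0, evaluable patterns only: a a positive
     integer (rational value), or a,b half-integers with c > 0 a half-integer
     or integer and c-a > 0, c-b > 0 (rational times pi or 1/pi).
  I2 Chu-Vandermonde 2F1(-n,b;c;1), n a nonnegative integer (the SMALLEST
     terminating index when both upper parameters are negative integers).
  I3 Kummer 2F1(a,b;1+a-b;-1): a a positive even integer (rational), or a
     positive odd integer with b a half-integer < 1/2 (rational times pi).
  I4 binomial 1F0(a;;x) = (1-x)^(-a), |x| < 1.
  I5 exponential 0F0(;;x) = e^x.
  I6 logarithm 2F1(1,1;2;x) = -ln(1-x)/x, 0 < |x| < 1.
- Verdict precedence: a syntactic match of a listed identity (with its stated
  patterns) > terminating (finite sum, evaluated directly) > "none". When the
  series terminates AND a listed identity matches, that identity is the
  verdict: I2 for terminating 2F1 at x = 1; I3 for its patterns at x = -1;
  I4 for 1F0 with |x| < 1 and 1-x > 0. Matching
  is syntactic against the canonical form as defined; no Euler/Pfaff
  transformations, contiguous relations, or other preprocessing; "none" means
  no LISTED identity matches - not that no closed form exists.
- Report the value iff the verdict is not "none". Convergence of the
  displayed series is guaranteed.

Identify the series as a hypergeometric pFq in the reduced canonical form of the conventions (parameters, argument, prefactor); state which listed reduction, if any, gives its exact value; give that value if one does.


Prefactor 1, argument -1/2: 2F1 with upper {-1/2, -1/2} over lower {-2/5}. Verdict: none. A 2F1 with upper {-1/2, -1/2} fits none of I1-I6 at x = -1/2; the sum runs forever.

Key step: t_0 being 1, the ratio is unreduced: k + 1/2 divides both sides (prefactor 1).
Step ratio: r(k) = (-1/2) * (k-1/2) (k-1/2) / [(k-2/5) (k+1)] - rational in k. x = (-1/2); t_0 = 1; negate the roots.


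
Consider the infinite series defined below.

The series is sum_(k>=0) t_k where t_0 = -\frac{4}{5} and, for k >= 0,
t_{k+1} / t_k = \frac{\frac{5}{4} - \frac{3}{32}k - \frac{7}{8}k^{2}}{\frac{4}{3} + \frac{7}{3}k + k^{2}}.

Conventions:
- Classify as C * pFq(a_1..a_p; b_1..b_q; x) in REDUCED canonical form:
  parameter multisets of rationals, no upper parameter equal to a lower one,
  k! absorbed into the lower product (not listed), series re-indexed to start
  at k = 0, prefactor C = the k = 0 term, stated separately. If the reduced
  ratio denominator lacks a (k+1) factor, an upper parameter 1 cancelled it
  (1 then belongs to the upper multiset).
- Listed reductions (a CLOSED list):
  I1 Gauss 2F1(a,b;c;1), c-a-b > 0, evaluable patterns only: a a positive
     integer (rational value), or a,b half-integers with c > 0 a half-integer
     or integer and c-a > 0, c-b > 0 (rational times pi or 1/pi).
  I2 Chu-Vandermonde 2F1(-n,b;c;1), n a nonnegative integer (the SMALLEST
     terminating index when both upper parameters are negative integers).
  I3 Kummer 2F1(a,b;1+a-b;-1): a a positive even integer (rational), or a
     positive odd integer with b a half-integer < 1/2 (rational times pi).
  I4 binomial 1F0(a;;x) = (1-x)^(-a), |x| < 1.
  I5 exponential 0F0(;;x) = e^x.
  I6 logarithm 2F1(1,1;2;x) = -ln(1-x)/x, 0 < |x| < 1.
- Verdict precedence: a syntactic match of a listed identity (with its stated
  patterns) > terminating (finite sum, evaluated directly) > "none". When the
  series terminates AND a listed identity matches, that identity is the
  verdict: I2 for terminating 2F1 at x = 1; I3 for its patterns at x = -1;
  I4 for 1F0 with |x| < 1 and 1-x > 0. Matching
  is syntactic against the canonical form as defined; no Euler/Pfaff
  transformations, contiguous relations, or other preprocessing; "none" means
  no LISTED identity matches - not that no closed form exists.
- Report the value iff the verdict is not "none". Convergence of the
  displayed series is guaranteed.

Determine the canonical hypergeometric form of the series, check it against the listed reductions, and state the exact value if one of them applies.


The series (x = -\frac{7}{8}) is 2F1: upper {-\frac{8}{7}, \frac{5}{4}}, lower {\frac{4}{3}}, prefactor -\frac{4}{5}. Verdict: none. Every listed pattern misses the 2F1 form at -\frac{7}{8}, upper {-\frac{8}{7}, \frac{5}{4}}.

Structural cue: t_0 being -\frac{4}{5}, the expanded ratio factors over Q; C = -4/5, x = -7/8, roots give parameters.
Step ratio: r(k) = -\frac{7}{8} * (k-\frac{8}{7}) (k+\frac{5}{4}) / [(k+\frac{4}{3}) (k+1)] - rational in k, leading ratio -\frac{7}{8}; with t_0 = -\frac{4}{5}, classification follows.


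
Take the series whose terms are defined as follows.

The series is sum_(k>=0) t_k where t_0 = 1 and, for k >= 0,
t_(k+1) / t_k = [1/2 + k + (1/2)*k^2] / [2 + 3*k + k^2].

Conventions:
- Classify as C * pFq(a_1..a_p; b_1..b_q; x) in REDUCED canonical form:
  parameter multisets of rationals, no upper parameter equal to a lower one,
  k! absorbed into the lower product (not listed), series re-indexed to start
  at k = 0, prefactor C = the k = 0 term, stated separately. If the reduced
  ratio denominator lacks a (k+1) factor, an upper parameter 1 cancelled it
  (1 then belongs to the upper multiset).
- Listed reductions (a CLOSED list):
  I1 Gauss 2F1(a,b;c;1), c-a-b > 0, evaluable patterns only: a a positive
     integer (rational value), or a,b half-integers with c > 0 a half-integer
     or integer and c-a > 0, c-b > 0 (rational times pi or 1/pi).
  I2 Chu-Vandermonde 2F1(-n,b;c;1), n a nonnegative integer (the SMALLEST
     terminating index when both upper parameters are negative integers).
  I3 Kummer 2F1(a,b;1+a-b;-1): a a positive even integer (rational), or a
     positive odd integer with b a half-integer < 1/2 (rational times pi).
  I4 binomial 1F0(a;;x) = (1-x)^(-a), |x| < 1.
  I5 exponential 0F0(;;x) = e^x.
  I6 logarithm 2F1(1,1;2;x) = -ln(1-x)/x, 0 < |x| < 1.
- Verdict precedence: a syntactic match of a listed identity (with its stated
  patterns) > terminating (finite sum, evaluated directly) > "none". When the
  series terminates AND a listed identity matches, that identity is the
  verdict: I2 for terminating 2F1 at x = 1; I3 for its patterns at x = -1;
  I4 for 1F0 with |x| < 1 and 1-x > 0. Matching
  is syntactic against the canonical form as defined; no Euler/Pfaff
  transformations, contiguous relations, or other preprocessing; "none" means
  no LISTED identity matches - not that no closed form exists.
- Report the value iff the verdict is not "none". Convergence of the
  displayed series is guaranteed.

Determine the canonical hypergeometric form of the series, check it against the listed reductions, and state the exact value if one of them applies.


Key step: t_0 being 1, factor the ratio over Q (C = 1, x = 1/2): negated roots = parameters.
Step ratio: r(k) = (1/2) * (k+1) (k+1) / [(k+2) (k+1)] - rational in k, leading ratio (1/2); with t_0 = 1, classification follows.

The series (x = 1/2) is 2F1: upper {1, 1}, lower {2}, prefactor 1. Verdict: this is the I6 logarithm reduction (the logarithm: parameters (1,1;2), x = 1/2). Its exact value is (-2) * ln(1/2).


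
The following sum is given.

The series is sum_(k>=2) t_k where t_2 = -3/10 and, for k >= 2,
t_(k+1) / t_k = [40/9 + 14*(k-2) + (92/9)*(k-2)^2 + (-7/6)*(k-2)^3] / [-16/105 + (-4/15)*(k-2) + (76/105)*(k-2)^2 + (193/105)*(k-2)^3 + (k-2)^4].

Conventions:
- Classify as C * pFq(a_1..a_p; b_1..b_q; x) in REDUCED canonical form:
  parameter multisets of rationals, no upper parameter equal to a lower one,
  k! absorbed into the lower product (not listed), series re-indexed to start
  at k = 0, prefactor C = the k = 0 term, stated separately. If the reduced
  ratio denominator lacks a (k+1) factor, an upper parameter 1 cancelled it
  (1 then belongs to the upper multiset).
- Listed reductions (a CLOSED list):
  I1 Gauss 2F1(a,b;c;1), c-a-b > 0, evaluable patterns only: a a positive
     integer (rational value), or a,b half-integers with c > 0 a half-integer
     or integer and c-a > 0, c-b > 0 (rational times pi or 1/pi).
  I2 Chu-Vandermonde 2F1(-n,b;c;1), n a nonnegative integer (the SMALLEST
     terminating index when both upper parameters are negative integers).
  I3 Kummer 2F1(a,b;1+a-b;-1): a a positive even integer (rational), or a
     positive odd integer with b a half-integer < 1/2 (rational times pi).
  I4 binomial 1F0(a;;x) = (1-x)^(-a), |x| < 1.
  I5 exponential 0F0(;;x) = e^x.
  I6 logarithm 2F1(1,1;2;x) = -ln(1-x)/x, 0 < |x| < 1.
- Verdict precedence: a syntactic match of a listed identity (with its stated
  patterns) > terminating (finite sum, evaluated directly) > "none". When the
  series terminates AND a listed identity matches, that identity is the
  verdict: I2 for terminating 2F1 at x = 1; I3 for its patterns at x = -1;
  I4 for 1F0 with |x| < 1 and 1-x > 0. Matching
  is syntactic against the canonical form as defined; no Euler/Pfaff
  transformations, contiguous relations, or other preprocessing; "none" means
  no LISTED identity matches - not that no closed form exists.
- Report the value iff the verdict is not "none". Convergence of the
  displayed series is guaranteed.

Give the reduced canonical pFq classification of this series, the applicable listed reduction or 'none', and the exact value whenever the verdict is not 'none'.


At argument -7/6: a 1F1 with upper {-10}, lower {-2/5}, scaled by C = -3/10. Verdict: terminating - the sum ends at index 10 because -10 is a negative integer; exact evaluation follows. Exact value: 4571735264963756957707/11230579417413058560.

Key observation: from the first term -3/10: cancel k + 2/3 from the displayed ratio first; then C = -3/10, x = -7/6.
Step ratio: r(k) = (-7/6) * (k-10) / [(k-2/5) (k+1)] - poly over poly, x = (-7/6) from leading terms; C = -3/10 at k = 0.


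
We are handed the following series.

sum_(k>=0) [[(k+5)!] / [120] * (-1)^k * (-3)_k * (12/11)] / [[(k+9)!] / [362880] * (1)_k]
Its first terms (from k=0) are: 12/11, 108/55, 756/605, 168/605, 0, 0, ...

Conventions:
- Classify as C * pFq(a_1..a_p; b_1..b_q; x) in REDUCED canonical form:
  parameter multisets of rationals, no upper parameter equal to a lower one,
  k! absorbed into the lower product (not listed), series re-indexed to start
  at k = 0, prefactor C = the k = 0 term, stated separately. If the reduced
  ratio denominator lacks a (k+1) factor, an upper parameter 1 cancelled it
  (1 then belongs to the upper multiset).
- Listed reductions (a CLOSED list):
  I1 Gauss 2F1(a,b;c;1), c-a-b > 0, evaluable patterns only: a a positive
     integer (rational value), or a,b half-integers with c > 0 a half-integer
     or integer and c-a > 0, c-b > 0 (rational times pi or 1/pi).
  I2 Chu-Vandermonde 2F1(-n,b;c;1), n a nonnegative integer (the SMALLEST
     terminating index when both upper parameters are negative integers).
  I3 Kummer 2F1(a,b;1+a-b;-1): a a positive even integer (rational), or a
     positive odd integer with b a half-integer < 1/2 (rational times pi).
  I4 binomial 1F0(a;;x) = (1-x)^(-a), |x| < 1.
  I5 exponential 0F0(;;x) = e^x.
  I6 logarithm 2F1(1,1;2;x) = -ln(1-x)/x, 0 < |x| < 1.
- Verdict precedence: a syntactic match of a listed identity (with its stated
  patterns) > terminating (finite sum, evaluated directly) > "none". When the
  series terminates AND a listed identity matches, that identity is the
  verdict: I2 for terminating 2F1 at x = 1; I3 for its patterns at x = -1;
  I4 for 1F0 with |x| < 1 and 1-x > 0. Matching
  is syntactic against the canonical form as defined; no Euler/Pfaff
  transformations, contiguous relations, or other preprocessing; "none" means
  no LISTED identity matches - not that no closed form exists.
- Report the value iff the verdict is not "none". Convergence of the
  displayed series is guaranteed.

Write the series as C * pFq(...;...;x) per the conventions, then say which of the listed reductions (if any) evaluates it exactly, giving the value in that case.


The tell: x = (-1) and the factorial ratio (C = 12/11) (k+a-1)!/(a-1)! is a rising factorial (a)_k.
Step ratio: r(k) = (-1) * (k-3) (k+6) / [(k+10) (k+1)] - rational in k. x = (-1); t_0 = 12/11; negate the roots.

This is 12/11 * 2F1(-3, 6; 10; -1) in reduced canonical form. Verdict: this is the Kummer evaluation I3 (x = -1; c = 10 equals 1+a-b for upper {-3, 6}: listed pattern). Value: 252/55.
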